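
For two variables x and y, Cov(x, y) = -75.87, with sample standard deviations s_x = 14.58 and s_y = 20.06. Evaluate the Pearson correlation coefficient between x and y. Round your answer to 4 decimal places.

r = Cov(x,y) / (s_x · s_y) = -75.87 / (14.58 × 20.06)
  = -75.87 / 292.4748 ≈ -0.2594

-0.2594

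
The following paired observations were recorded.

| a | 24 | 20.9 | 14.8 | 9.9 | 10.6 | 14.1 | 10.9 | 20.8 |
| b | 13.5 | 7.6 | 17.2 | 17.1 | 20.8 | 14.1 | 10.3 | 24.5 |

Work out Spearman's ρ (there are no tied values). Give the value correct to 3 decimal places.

-0.286

Rank a: 8, 7, 5, 1, 2, 4, 3, 6
Rank b: 3, 1, 6, 5, 7, 4, 2, 8
d = rank(a) − rank(b): 5, 6, -1, -4, -5, 0, 1, -2; Σd² = 108
ρ = 1 − 6Σd² / [n(n²−1)] = 1 − 6×108 / (8×63) = 1 − 648/504 ≈ -0.286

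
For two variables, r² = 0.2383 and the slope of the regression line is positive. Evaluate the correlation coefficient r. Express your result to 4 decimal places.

0.4882

|r| = √0.2383 = 0.4882
The association is positive, so r = 0.4882.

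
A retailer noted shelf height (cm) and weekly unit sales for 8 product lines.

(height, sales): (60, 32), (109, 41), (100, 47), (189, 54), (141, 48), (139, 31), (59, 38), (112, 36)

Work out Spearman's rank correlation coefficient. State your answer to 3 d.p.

0.429

Rank height: 2, 4, 3, 8, 7, 6, 1, 5
Rank sales: 2, 5, 6, 8, 7, 1, 4, 3
d = rank(height) − rank(sales): 0, -1, -3, 0, 0, 5, -3, 2; Σd² = 48
ρ = 1 − 6Σd² / [n(n²−1)] = 1 − 6×48 / (8×63) = 1 − 288/504 ≈ 0.429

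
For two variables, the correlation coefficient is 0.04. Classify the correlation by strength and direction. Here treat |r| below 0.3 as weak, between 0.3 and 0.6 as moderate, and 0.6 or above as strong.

weak positive

r = 0.04 > 0 so the relationship is positive.
|r| = 0.04, which falls in the weak range.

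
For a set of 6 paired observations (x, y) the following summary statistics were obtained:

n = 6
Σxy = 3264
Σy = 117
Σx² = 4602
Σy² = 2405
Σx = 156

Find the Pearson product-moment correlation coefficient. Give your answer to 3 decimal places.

0.855

r = (nΣxy − ΣxΣy) / √[(nΣx² − (Σx)²)(nΣy² − (Σy)²)]
Numerator: 6×3264 − 156×117 = 1332
Denominator: √[(27612 − 24336)(14430 − 13689)] = √[3276 × 741] = 1558.0488
r = 1332 / 1558.0488 ≈ 0.855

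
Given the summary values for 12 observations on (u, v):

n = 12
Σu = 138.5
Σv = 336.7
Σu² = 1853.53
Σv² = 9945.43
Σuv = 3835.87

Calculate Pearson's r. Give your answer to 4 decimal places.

r = (nΣuv − ΣuΣv) / √[(nΣu² − (Σu)²)(nΣv² − (Σv)²)]
Numerator: 12×3835.87 − 138.5×336.7 = -602.51
Denominator: √[(22242.36 − 19182.25)(119345.16 − 113366.89)] = √[3060.11 × 5978.27] = 4277.1677
r = -602.51 / 4277.1677 ≈ -0.1409

-0.1409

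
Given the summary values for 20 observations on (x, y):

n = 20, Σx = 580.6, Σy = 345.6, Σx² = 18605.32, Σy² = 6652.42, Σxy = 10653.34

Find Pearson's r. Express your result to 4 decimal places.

r = (nΣxy − ΣxΣy) / √[(nΣx² − (Σx)²)(nΣy² − (Σy)²)]
Numerator: 20×10653.34 − 580.6×345.6 = 12411.44
Denominator: √[(372106.4 − 337096.36)(133048.4 − 119439.36)] = √[35010.04 × 13609.04] = 21827.8042
r = 12411.44 / 21827.8042 ≈ 0.5686

0.5686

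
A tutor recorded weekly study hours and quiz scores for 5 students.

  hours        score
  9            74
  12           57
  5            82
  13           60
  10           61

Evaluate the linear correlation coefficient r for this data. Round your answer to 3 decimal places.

n = 5, Σx = 49, Σy = 334, Σx² = 519, Σy² = 22770, Σxy = 3150
nΣxy − ΣxΣy = 15750 − 16366 = -616
nΣx² − (Σx)² = 2595 − 2401 = 194; nΣy² − (Σy)² = 113850 − 111556 = 2294
r = -616 / √(194 × 2294) = -616 / 667.1102 ≈ -0.923

-0.923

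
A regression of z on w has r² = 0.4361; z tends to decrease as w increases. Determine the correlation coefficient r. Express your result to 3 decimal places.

-0.660

|r| = √0.4361 = 0.660
The association is negative, so r = −0.660.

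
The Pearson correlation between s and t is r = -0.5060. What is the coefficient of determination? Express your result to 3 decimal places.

r² = (-0.5060)² = 0.256

0.256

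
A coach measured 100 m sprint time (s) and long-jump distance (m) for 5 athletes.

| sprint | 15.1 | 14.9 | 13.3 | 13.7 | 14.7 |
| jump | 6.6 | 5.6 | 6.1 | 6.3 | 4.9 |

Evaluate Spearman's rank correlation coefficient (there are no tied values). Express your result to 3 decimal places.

Rank sprint: 5, 4, 1, 2, 3
Rank jump: 5, 2, 3, 4, 1
d = rank(sprint) − rank(jump): 0, 2, -2, -2, 2; Σd² = 16
ρ = 1 − 6Σd² / [n(n²−1)] = 1 − 6×16 / (5×24) = 1 − 96/120 ≈ 0.200

0.200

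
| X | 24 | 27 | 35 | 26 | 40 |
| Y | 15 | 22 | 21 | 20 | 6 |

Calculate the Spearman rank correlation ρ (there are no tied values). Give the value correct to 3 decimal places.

-0.100

Rank X: 1, 3, 4, 2, 5
Rank Y: 2, 5, 4, 3, 1
d = rank(X) − rank(Y): -1, -2, 0, -1, 4; Σd² = 22
ρ = 1 − 6Σd² / [n(n²−1)] = 1 − 6×22 / (5×24) = 1 − 132/120 ≈ -0.100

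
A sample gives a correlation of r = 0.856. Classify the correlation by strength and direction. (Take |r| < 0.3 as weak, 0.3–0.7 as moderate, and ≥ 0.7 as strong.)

r = 0.856 > 0 so the relationship is positive.
|r| = 0.856, which falls in the strong range.

strong positive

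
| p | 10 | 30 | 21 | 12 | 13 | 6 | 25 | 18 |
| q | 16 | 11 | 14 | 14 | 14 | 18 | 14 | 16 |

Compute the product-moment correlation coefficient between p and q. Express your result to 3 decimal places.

-0.804

n = 8, Σp = 135, Σq = 117, Σp² = 2739, Σq² = 1741, Σpq = 1880
nΣpq − ΣpΣq = 15040 − 15795 = -755
nΣp² − (Σp)² = 21912 − 18225 = 3687; nΣq² − (Σq)² = 13928 − 13689 = 239
r = -755 / √(3687 × 239) = -755 / 938.7188 ≈ -0.804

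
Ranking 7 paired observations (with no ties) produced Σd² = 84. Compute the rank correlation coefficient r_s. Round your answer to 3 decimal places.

ρ = 1 − 6Σd² / [n(n²−1)] = 1 − 6×84 / (7×48)
  = 1 − 504/336 = 1 − 1.5000 ≈ -0.500

-0.500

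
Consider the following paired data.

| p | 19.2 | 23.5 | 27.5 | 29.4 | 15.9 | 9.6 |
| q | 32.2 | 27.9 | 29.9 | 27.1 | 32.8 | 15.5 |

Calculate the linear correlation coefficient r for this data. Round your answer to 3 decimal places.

n = 6, Σp = 125.1, Σq = 165.4, Σp² = 2886.47, Σq² = 4759.76, Σpq = 3563.2
nΣpq − ΣpΣq = 21379.2 − 20691.54 = 687.66
nΣp² − (Σp)² = 17318.82 − 15650.01 = 1668.81; nΣq² − (Σq)² = 28558.56 − 27357.16 = 1201.4
r = 687.66 / √(1668.81 × 1201.4) = 687.66 / 1415.9479 ≈ 0.486

0.486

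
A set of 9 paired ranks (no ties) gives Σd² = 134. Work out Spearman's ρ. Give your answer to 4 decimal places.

ρ = 1 − 6Σd² / [n(n²−1)] = 1 − 6×134 / (9×80)
  = 1 − 804/720 = 1 − 1.11667 ≈ -0.1167

-0.1167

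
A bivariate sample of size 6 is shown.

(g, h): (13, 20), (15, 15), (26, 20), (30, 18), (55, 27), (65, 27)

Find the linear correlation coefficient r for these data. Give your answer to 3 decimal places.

n = 6, Σg = 204, Σh = 127, Σg² = 9220, Σh² = 2807, Σgh = 4785
nΣgh − ΣgΣh = 28710 − 25908 = 2802
nΣg² − (Σg)² = 55320 − 41616 = 13704; nΣh² − (Σh)² = 16842 − 16129 = 713
r = 2802 / √(13704 × 713) = 2802 / 3125.8522 ≈ 0.896

0.896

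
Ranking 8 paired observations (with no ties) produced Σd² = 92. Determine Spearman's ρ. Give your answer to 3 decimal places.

ρ = 1 − 6Σd² / [n(n²−1)] = 1 − 6×92 / (8×63)
  = 1 − 552/504 = 1 − 1.0952 ≈ -0.095

-0.095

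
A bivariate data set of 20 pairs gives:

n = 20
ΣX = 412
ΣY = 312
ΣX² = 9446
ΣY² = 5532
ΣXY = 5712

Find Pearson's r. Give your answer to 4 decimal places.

r = (nΣXY − ΣXΣY) / √[(nΣX² − (ΣX)²)(nΣY² − (ΣY)²)]
Numerator: 20×5712 − 412×312 = -14304
Denominator: √[(188920 − 169744)(110640 − 97344)] = √[19176 × 13296] = 15967.5952
r = -14304 / 15967.5952 ≈ -0.8958

-0.8958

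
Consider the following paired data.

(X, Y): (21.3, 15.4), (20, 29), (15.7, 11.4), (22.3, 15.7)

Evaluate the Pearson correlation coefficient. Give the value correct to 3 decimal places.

n = 4, ΣX = 79.3, ΣY = 71.5, ΣX² = 1597.47, ΣY² = 1454.61, ΣXY = 1437.11
nΣXY − ΣXΣY = 5748.44 − 5669.95 = 78.49
nΣX² − (ΣX)² = 6389.88 − 6288.49 = 101.39; nΣY² − (ΣY)² = 5818.44 − 5112.25 = 706.19
r = 78.49 / √(101.39 × 706.19) = 78.49 / 267.5829 ≈ 0.293

0.293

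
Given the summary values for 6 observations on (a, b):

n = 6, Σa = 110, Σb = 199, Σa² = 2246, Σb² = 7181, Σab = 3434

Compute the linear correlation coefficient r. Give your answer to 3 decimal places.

-0.587

r = (nΣab − ΣaΣb) / √[(nΣa² − (Σa)²)(nΣb² − (Σb)²)]
Numerator: 6×3434 − 110×199 = -1286
Denominator: √[(13476 − 12100)(43086 − 39601)] = √[1376 × 3485] = 2189.8310
r = -1286 / 2189.8310 ≈ -0.587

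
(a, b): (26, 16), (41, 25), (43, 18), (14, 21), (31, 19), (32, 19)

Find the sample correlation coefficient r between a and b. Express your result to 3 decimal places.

n = 6, Σa = 187, Σb = 118, Σa² = 6387, Σb² = 2368, Σab = 3706
nΣab − ΣaΣb = 22236 − 22066 = 170
nΣa² − (Σa)² = 38322 − 34969 = 3353; nΣb² − (Σb)² = 14208 − 13924 = 284
r = 170 / √(3353 × 284) = 170 / 975.8340 ≈ 0.174

0.174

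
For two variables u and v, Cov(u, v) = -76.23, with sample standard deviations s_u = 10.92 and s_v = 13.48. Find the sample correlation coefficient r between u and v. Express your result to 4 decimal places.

-0.5179

r = Cov(u,v) / (s_u · s_v) = -76.23 / (10.92 × 13.48)
  = -76.23 / 147.2016 ≈ -0.5179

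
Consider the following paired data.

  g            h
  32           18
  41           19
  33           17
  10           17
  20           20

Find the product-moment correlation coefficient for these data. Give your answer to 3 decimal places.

n = 5, Σg = 136, Σh = 91, Σg² = 4294, Σh² = 1663, Σgh = 2486
nΣgh − ΣgΣh = 12430 − 12376 = 54
nΣg² − (Σg)² = 21470 − 18496 = 2974; nΣh² − (Σh)² = 8315 − 8281 = 34
r = 54 / √(2974 × 34) = 54 / 317.9874 ≈ 0.170

0.170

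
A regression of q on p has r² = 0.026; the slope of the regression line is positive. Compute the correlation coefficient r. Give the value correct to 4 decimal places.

0.1612

|r| = √0.026 = 0.1612
The association is positive, so r = 0.1612.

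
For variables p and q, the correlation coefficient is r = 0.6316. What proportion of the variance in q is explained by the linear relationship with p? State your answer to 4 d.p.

r² = (0.6316)² = 0.3989

0.3989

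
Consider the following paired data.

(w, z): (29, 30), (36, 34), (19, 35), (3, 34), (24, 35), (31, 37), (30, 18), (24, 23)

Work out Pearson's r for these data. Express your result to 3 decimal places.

-0.182

n = 8, Σw = 196, Σz = 246, Σw² = 5520, Σz² = 7884, Σwz = 5940
nΣwz − ΣwΣz = 47520 − 48216 = -696
nΣw² − (Σw)² = 44160 − 38416 = 5744; nΣz² − (Σz)² = 63072 − 60516 = 2556
r = -696 / √(5744 × 2556) = -696 / 3831.6660 ≈ -0.182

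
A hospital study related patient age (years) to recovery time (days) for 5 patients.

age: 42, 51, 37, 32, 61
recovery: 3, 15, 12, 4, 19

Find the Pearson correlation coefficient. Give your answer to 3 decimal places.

n = 5, Σx = 223, Σy = 53, Σx² = 10479, Σy² = 755, Σxy = 2622
nΣxy − ΣxΣy = 13110 − 11819 = 1291
nΣx² − (Σx)² = 52395 − 49729 = 2666; nΣy² − (Σy)² = 3775 − 2809 = 966
r = 1291 / √(2666 × 966) = 1291 / 1604.7916 ≈ 0.804

0.804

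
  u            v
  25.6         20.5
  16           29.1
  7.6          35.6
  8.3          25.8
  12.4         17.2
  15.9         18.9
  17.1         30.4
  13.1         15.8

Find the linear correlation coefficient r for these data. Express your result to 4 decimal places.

-0.3067

n = 8, Σu = 116, Σv = 193.3, Σu² = 1908.6, Σv² = 5026.91, Σuv = 2715.71
nΣuv − ΣuΣv = 21725.68 − 22422.8 = -697.12
nΣu² − (Σu)² = 15268.8 − 13456 = 1812.8; nΣv² − (Σv)² = 40215.28 − 37364.89 = 2850.39
r = -697.12 / √(1812.8 × 2850.39) = -697.12 / 2273.1447 ≈ -0.3067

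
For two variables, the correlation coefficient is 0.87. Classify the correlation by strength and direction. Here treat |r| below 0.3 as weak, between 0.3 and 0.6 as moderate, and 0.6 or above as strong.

strong positive

r = 0.87 > 0 so the relationship is positive.
|r| = 0.87, which falls in the strong range.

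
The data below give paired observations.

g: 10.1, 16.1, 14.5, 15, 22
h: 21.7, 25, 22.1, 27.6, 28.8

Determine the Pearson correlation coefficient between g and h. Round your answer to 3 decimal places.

n = 5, Σg = 77.7, Σh = 125.2, Σg² = 1280.47, Σh² = 3175.5, Σgh = 1989.72
nΣgh − ΣgΣh = 9948.6 − 9728.04 = 220.56
nΣg² − (Σg)² = 6402.35 − 6037.29 = 365.06; nΣh² − (Σh)² = 15877.5 − 15675.04 = 202.46
r = 220.56 / √(365.06 × 202.46) = 220.56 / 271.8640 ≈ 0.811

0.811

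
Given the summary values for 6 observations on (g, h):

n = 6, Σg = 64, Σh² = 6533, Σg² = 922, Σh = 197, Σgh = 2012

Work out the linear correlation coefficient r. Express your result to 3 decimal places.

-0.717

r = (nΣgh − ΣgΣh) / √[(nΣg² − (Σg)²)(nΣh² − (Σh)²)]
Numerator: 6×2012 − 64×197 = -536
Denominator: √[(5532 − 4096)(39198 − 38809)] = √[1436 × 389] = 747.3982
r = -536 / 747.3982 ≈ -0.717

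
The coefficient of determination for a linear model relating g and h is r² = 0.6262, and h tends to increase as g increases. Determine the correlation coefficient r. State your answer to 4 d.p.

|r| = √0.6262 = 0.7913
The association is positive, so r = 0.7913.

0.7913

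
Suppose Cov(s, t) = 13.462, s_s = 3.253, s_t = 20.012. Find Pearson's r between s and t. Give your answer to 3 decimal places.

0.207

r = Cov(s,t) / (s_s · s_t) = 13.462 / (3.253 × 20.012)
  = 13.462 / 65.0990 ≈ 0.207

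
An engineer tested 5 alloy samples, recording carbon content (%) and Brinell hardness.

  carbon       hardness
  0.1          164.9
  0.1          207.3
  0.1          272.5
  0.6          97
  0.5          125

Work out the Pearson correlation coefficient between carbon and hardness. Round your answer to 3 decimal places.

n = 5, Σx = 1.4, Σy = 866.7, Σx² = 0.64, Σy² = 169455.55, Σxy = 185.17
nΣxy − ΣxΣy = 925.85 − 1213.38 = -287.53
nΣx² − (Σx)² = 3.2 − 1.96 = 1.24; nΣy² − (Σy)² = 847277.75 − 751168.89 = 96108.86
r = -287.53 / √(1.24 × 96108.86) = -287.53 / 345.2173 ≈ -0.833

-0.833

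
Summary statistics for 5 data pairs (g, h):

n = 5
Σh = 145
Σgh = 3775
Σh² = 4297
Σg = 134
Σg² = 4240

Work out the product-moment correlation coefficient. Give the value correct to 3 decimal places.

r = (nΣgh − ΣgΣh) / √[(nΣg² − (Σg)²)(nΣh² − (Σh)²)]
Numerator: 5×3775 − 134×145 = -555
Denominator: √[(21200 − 17956)(21485 − 21025)] = √[3244 × 460] = 1221.5728
r = -555 / 1221.5728 ≈ -0.454

-0.454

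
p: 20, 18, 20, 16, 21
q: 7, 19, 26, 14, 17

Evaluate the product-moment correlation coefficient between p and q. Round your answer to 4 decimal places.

n = 5, Σp = 95, Σq = 83, Σp² = 1821, Σq² = 1571, Σpq = 1583
nΣpq − ΣpΣq = 7915 − 7885 = 30
nΣp² − (Σp)² = 9105 − 9025 = 80; nΣq² − (Σq)² = 7855 − 6889 = 966
r = 30 / √(80 × 966) = 30 / 277.9928 ≈ 0.1079

0.1079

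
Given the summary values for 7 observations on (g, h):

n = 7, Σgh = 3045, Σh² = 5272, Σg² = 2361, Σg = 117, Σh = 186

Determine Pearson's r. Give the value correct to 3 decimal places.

r = (nΣgh − ΣgΣh) / √[(nΣg² − (Σg)²)(nΣh² − (Σh)²)]
Numerator: 7×3045 − 117×186 = -447
Denominator: √[(16527 − 13689)(36904 − 34596)] = √[2838 × 2308] = 2559.3171
r = -447 / 2559.3171 ≈ -0.175

-0.175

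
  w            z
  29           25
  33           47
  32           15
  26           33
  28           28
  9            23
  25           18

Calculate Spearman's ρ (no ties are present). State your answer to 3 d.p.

0.286

Rank w: 5, 7, 6, 3, 4, 1, 2
Rank z: 4, 7, 1, 6, 5, 3, 2
d = rank(w) − rank(z): 1, 0, 5, -3, -1, -2, 0; Σd² = 40
ρ = 1 − 6Σd² / [n(n²−1)] = 1 − 6×40 / (7×48) = 1 − 240/336 ≈ 0.286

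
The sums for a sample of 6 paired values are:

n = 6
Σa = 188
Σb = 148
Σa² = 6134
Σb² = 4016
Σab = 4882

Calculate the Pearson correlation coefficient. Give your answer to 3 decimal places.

r = (nΣab − ΣaΣb) / √[(nΣa² − (Σa)²)(nΣb² − (Σb)²)]
Numerator: 6×4882 − 188×148 = 1468
Denominator: √[(36804 − 35344)(24096 − 21904)] = √[1460 × 2192] = 1788.9438
r = 1468 / 1788.9438 ≈ 0.821

0.821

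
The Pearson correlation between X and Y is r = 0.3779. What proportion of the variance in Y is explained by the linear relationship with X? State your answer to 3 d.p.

0.143

r² = (0.3779)² = 0.143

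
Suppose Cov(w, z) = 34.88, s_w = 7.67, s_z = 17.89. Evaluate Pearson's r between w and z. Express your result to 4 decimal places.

r = Cov(w,z) / (s_w · s_z) = 34.88 / (7.67 × 17.89)
  = 34.88 / 137.2163 ≈ 0.2542

0.2542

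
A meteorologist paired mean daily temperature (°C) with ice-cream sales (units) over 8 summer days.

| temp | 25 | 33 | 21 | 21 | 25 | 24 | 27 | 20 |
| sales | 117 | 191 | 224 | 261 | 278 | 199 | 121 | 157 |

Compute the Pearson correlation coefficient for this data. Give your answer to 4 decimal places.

-0.2154

n = 8, Σx = 196, Σy = 1548, Σx² = 4926, Σy² = 324642, Σxy = 37546
nΣxy − ΣxΣy = 300368 − 303408 = -3040
nΣx² − (Σx)² = 39408 − 38416 = 992; nΣy² − (Σy)² = 2597136 − 2396304 = 200832
r = -3040 / √(992 × 200832) = -3040 / 14114.7208 ≈ -0.2154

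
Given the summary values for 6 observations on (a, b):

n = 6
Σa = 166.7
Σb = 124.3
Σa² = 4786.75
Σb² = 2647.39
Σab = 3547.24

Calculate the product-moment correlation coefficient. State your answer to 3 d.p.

0.885

r = (nΣab − ΣaΣb) / √[(nΣa² − (Σa)²)(nΣb² − (Σb)²)]
Numerator: 6×3547.24 − 166.7×124.3 = 562.63
Denominator: √[(28720.5 − 27788.89)(15884.34 − 15450.49)] = √[931.61 × 433.85] = 635.7507
r = 562.63 / 635.7507 ≈ 0.885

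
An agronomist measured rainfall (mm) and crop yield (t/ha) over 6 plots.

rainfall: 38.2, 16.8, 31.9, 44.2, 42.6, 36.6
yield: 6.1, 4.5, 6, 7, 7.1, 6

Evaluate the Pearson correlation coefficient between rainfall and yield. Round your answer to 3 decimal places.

n = 6, Σx = 210.3, Σy = 36.7, Σx² = 7867.05, Σy² = 228.87, Σxy = 1331.48
nΣxy − ΣxΣy = 7988.88 − 7718.01 = 270.87
nΣx² − (Σx)² = 47202.3 − 44226.09 = 2976.21; nΣy² − (Σy)² = 1373.22 − 1346.89 = 26.33
r = 270.87 / √(2976.21 × 26.33) = 270.87 / 279.9350 ≈ 0.968

0.968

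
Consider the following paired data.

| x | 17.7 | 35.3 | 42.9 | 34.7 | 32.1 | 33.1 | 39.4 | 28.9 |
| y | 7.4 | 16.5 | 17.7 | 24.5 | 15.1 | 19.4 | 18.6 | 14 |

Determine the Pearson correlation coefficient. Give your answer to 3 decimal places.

n = 8, Σx = 264.1, Σy = 133.2, Σx² = 9117.47, Σy² = 2386.88, Σxy = 4587.2
nΣxy − ΣxΣy = 36697.6 − 35178.12 = 1519.48
nΣx² − (Σx)² = 72939.76 − 69748.81 = 3190.95; nΣy² − (Σy)² = 19095.04 − 17742.24 = 1352.8
r = 1519.48 / √(3190.95 × 1352.8) = 1519.48 / 2077.6711 ≈ 0.731

0.731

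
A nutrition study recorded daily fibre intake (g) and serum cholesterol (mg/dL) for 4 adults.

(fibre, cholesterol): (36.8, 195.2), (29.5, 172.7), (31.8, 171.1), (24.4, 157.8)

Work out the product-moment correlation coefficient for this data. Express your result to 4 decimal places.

0.9592

n = 4, Σx = 122.5, Σy = 696.8, Σx² = 3831.09, Σy² = 122104.38, Σxy = 21569.31
nΣxy − ΣxΣy = 86277.24 − 85358 = 919.24
nΣx² − (Σx)² = 15324.36 − 15006.25 = 318.11; nΣy² − (Σy)² = 488417.52 − 485530.24 = 2887.28
r = 919.24 / √(318.11 × 2887.28) = 919.24 / 958.3698 ≈ 0.9592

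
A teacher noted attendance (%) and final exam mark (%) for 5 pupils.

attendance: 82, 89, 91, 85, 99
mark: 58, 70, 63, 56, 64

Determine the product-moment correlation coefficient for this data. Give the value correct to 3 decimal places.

n = 5, Σx = 446, Σy = 311, Σx² = 39952, Σy² = 19465, Σxy = 27815
nΣxy − ΣxΣy = 139075 − 138706 = 369
nΣx² − (Σx)² = 199760 − 198916 = 844; nΣy² − (Σy)² = 97325 − 96721 = 604
r = 369 / √(844 × 604) = 369 / 713.9860 ≈ 0.517

0.517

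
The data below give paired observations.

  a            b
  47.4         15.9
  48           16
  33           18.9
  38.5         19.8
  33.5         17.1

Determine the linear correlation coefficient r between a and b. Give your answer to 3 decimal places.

-0.678

n = 5, Σa = 200.4, Σb = 87.7, Σa² = 8244.26, Σb² = 1550.47, Σab = 3480.51
nΣab − ΣaΣb = 17402.55 − 17575.08 = -172.53
nΣa² − (Σa)² = 41221.3 − 40160.16 = 1061.14; nΣb² − (Σb)² = 7752.35 − 7691.29 = 61.06
r = -172.53 / √(1061.14 × 61.06) = -172.53 / 254.5451 ≈ -0.678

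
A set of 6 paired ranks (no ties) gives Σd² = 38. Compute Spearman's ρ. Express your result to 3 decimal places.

-0.086

ρ = 1 − 6Σd² / [n(n²−1)] = 1 − 6×38 / (6×35)
  = 1 − 228/210 = 1 − 1.0857 ≈ -0.086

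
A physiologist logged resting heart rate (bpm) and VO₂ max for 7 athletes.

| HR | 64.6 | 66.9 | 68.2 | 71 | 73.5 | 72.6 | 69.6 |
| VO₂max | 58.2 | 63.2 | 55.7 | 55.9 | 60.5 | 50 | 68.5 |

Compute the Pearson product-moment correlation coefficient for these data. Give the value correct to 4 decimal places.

n = 7, Σx = 486.4, Σy = 412, Σx² = 33858.18, Σy² = 24461.28, Σxy = 28599.79
nΣxy − ΣxΣy = 200198.53 − 200396.8 = -198.27
nΣx² − (Σx)² = 237007.26 − 236584.96 = 422.3; nΣy² − (Σy)² = 171228.96 − 169744 = 1484.96
r = -198.27 / √(422.3 × 1484.96) = -198.27 / 791.8956 ≈ -0.2504

-0.2504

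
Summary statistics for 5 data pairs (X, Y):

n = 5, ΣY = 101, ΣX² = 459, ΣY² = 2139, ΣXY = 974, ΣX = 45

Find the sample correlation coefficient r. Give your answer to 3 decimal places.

0.890

r = (nΣXY − ΣXΣY) / √[(nΣX² − (ΣX)²)(nΣY² − (ΣY)²)]
Numerator: 5×974 − 45×101 = 325
Denominator: √[(2295 − 2025)(10695 − 10201)] = √[270 × 494] = 365.2123
r = 325 / 365.2123 ≈ 0.890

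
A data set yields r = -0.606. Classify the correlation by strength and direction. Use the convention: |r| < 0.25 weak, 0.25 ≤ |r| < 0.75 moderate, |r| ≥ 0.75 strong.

r = -0.606 < 0 so the relationship is negative.
|r| = 0.606, which falls in the moderate range.

moderate negative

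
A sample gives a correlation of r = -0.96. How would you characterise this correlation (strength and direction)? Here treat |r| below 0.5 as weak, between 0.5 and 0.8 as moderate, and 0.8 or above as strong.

strong negative

r = -0.96 < 0 so the relationship is negative.
|r| = 0.96, which falls in the strong range.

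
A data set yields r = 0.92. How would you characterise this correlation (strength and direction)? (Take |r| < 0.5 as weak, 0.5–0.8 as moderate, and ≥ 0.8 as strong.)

strong positive

r = 0.92 > 0 so the relationship is positive.
|r| = 0.92, which falls in the strong range.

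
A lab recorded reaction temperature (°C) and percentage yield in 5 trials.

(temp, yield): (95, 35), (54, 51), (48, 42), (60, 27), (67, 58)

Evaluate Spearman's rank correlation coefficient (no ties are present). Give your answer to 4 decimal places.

Rank temp: 5, 2, 1, 3, 4
Rank yield: 2, 4, 3, 1, 5
d = rank(temp) − rank(yield): 3, -2, -2, 2, -1; Σd² = 22
ρ = 1 − 6Σd² / [n(n²−1)] = 1 − 6×22 / (5×24) = 1 − 132/120 ≈ -0.1000

-0.1000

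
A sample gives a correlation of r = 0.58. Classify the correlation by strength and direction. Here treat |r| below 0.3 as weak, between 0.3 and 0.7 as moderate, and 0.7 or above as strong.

r = 0.58 > 0 so the relationship is positive.
|r| = 0.58, which falls in the moderate range.

moderate positive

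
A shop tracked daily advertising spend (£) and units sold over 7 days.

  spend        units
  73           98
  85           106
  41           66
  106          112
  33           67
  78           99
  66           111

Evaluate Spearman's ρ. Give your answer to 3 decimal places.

0.750

Rank spend: 4, 6, 2, 7, 1, 5, 3
Rank units: 3, 5, 1, 7, 2, 4, 6
d = rank(spend) − rank(units): 1, 1, 1, 0, -1, 1, -3; Σd² = 14
ρ = 1 − 6Σd² / [n(n²−1)] = 1 − 6×14 / (7×48) = 1 − 84/336 ≈ 0.750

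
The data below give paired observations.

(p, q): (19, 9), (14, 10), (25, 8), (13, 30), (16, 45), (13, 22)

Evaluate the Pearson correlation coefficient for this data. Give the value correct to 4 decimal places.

n = 6, Σp = 100, Σq = 124, Σp² = 1776, Σq² = 3654, Σpq = 1907
nΣpq − ΣpΣq = 11442 − 12400 = -958
nΣp² − (Σp)² = 10656 − 10000 = 656; nΣq² − (Σq)² = 21924 − 15376 = 6548
r = -958 / √(656 × 6548) = -958 / 2072.5559 ≈ -0.4622

-0.4622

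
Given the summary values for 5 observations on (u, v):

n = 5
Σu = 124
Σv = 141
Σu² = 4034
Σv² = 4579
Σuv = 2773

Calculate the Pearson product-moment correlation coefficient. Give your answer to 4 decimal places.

-0.9521

r = (nΣuv − ΣuΣv) / √[(nΣu² − (Σu)²)(nΣv² − (Σv)²)]
Numerator: 5×2773 − 124×141 = -3619
Denominator: √[(20170 − 15376)(22895 − 19881)] = √[4794 × 3014] = 3801.1993
r = -3619 / 3801.1993 ≈ -0.9521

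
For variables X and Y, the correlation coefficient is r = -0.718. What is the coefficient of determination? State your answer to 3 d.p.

0.516

r² = (-0.718)² = 0.516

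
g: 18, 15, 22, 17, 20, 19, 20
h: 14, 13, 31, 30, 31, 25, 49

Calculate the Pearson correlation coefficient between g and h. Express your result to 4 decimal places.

0.6101

n = 7, Σg = 131, Σh = 193, Σg² = 2483, Σh² = 6213, Σgh = 3714
nΣgh − ΣgΣh = 25998 − 25283 = 715
nΣg² − (Σg)² = 17381 − 17161 = 220; nΣh² − (Σh)² = 43491 − 37249 = 6242
r = 715 / √(220 × 6242) = 715 / 1171.8532 ≈ 0.6101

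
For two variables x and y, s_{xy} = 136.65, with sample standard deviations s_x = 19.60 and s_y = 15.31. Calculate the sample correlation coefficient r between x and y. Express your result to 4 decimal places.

r = Cov(x,y) / (s_x · s_y) = 136.65 / (19.60 × 15.31)
  = 136.65 / 300.0760 ≈ 0.4554

0.4554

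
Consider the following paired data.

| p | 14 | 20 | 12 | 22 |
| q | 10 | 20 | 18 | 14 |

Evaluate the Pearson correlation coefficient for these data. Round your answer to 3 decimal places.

0.158

n = 4, Σp = 68, Σq = 62, Σp² = 1224, Σq² = 1020, Σpq = 1064
nΣpq − ΣpΣq = 4256 − 4216 = 40
nΣp² − (Σp)² = 4896 − 4624 = 272; nΣq² − (Σq)² = 4080 − 3844 = 236
r = 40 / √(272 × 236) = 40 / 253.3614 ≈ 0.158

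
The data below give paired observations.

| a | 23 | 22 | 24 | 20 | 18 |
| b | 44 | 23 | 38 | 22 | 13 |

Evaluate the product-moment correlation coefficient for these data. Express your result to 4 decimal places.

n = 5, Σa = 107, Σb = 140, Σa² = 2313, Σb² = 4562, Σab = 3104
nΣab − ΣaΣb = 15520 − 14980 = 540
nΣa² − (Σa)² = 11565 − 11449 = 116; nΣb² − (Σb)² = 22810 − 19600 = 3210
r = 540 / √(116 × 3210) = 540 / 610.2131 ≈ 0.8849

0.8849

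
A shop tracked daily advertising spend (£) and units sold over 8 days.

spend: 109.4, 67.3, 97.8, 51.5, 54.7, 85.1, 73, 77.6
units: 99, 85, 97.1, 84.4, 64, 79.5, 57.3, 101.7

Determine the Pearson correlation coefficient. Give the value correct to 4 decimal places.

n = 8, Σx = 616.4, Σy = 668, Σx² = 50299.6, Σy² = 57620.2, Σxy = 52735.15
nΣxy − ΣxΣy = 421881.2 − 411755.2 = 10126
nΣx² − (Σx)² = 402396.8 − 379948.96 = 22447.84; nΣy² − (Σy)² = 460961.6 − 446224 = 14737.6
r = 10126 / √(22447.84 × 14737.6) = 10126 / 18188.6582 ≈ 0.5567

0.5567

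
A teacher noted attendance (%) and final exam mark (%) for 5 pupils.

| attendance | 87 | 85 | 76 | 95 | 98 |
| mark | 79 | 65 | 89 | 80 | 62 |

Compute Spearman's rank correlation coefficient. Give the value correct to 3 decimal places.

Rank attendance: 3, 2, 1, 4, 5
Rank mark: 3, 2, 5, 4, 1
d = rank(attendance) − rank(mark): 0, 0, -4, 0, 4; Σd² = 32
ρ = 1 − 6Σd² / [n(n²−1)] = 1 − 6×32 / (5×24) = 1 − 192/120 ≈ -0.600

-0.600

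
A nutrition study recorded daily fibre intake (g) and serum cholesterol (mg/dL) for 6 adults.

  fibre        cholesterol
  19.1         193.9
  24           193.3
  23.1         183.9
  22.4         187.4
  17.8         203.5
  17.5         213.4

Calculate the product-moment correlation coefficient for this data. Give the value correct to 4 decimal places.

-0.8164

n = 6, Σx = 123.9, Σy = 1175.4, Σx² = 2599.27, Σy² = 230851.88, Σxy = 24145.34
nΣxy − ΣxΣy = 144872.04 − 145632.06 = -760.02
nΣx² − (Σx)² = 15595.62 − 15351.21 = 244.41; nΣy² − (Σy)² = 1385111.28 − 1381565.16 = 3546.12
r = -760.02 / √(244.41 × 3546.12) = -760.02 / 930.9711 ≈ -0.8164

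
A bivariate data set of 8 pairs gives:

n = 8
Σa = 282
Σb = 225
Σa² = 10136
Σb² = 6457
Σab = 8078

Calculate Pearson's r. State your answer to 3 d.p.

r = (nΣab − ΣaΣb) / √[(nΣa² − (Σa)²)(nΣb² − (Σb)²)]
Numerator: 8×8078 − 282×225 = 1174
Denominator: √[(81088 − 79524)(51656 − 50625)] = √[1564 × 1031] = 1269.8362
r = 1174 / 1269.8362 ≈ 0.925

0.925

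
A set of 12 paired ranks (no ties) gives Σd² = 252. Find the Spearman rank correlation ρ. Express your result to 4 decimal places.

ρ = 1 − 6Σd² / [n(n²−1)] = 1 − 6×252 / (12×143)
  = 1 − 1512/1716 = 1 − 0.88112 ≈ 0.1189

0.1189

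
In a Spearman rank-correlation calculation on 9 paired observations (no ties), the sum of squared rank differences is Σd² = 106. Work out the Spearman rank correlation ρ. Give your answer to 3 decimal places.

0.117

ρ = 1 − 6Σd² / [n(n²−1)] = 1 − 6×106 / (9×80)
  = 1 − 636/720 = 1 − 0.8833 ≈ 0.117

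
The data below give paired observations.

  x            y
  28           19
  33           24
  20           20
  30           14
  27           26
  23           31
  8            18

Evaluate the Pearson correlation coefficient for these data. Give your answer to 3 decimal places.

0.118

n = 7, Σx = 169, Σy = 152, Σx² = 4495, Σy² = 3494, Σxy = 3703
nΣxy − ΣxΣy = 25921 − 25688 = 233
nΣx² − (Σx)² = 31465 − 28561 = 2904; nΣy² − (Σy)² = 24458 − 23104 = 1354
r = 233 / √(2904 × 1354) = 233 / 1982.9312 ≈ 0.118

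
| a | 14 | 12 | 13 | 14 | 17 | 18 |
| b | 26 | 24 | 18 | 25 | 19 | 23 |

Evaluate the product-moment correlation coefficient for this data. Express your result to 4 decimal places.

-0.1831

n = 6, Σa = 88, Σb = 135, Σa² = 1318, Σb² = 3091, Σab = 1973
nΣab − ΣaΣb = 11838 − 11880 = -42
nΣa² − (Σa)² = 7908 − 7744 = 164; nΣb² − (Σb)² = 18546 − 18225 = 321
r = -42 / √(164 × 321) = -42 / 229.4428 ≈ -0.1831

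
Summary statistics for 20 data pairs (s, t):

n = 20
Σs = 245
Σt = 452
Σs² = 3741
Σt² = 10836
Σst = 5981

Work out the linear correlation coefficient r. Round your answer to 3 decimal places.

0.655

r = (nΣst − ΣsΣt) / √[(nΣs² − (Σs)²)(nΣt² − (Σt)²)]
Numerator: 20×5981 − 245×452 = 8880
Denominator: √[(74820 − 60025)(216720 − 204304)] = √[14795 × 12416] = 13553.4025
r = 8880 / 13553.4025 ≈ 0.655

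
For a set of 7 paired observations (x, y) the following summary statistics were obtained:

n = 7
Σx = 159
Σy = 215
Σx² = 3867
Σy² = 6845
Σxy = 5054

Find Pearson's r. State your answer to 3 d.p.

r = (nΣxy − ΣxΣy) / √[(nΣx² − (Σx)²)(nΣy² − (Σy)²)]
Numerator: 7×5054 − 159×215 = 1193
Denominator: √[(27069 − 25281)(47915 − 46225)] = √[1788 × 1690] = 1738.3095
r = 1193 / 1738.3095 ≈ 0.686

0.686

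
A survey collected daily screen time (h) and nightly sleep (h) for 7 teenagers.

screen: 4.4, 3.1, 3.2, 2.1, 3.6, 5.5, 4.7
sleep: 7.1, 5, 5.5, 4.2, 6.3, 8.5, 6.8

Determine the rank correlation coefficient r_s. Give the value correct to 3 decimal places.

0.964

Rank screen: 5, 2, 3, 1, 4, 7, 6
Rank sleep: 6, 2, 3, 1, 4, 7, 5
d = rank(screen) − rank(sleep): -1, 0, 0, 0, 0, 0, 1; Σd² = 2
ρ = 1 − 6Σd² / [n(n²−1)] = 1 − 6×2 / (7×48) = 1 − 12/336 ≈ 0.964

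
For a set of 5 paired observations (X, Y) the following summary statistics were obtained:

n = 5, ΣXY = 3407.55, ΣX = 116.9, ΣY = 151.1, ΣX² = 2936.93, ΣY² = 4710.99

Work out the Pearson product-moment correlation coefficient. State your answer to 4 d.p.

-0.7287

r = (nΣXY − ΣXΣY) / √[(nΣX² − (ΣX)²)(nΣY² − (ΣY)²)]
Numerator: 5×3407.55 − 116.9×151.1 = -625.84
Denominator: √[(14684.65 − 13665.61)(23554.95 − 22831.21)] = √[1019.04 × 723.74] = 858.7899
r = -625.84 / 858.7899 ≈ -0.7287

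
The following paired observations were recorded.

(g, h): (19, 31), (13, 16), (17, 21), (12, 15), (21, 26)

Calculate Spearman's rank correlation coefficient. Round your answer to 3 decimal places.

0.900

Rank g: 4, 2, 3, 1, 5
Rank h: 5, 2, 3, 1, 4
d = rank(g) − rank(h): -1, 0, 0, 0, 1; Σd² = 2
ρ = 1 − 6Σd² / [n(n²−1)] = 1 − 6×2 / (5×24) = 1 − 12/120 ≈ 0.900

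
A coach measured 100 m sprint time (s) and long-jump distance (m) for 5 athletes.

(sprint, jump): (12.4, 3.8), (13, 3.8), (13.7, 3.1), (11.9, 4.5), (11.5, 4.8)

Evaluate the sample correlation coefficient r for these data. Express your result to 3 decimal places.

n = 5, Σx = 62.5, Σy = 20, Σx² = 784.31, Σy² = 81.78, Σxy = 247.74
nΣxy − ΣxΣy = 1238.7 − 1250 = -11.3
nΣx² − (Σx)² = 3921.55 − 3906.25 = 15.3; nΣy² − (Σy)² = 408.9 − 400 = 8.9
r = -11.3 / √(15.3 × 8.9) = -11.3 / 11.6692 ≈ -0.968

-0.968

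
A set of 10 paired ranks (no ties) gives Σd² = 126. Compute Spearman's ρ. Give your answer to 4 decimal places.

0.2364

ρ = 1 − 6Σd² / [n(n²−1)] = 1 − 6×126 / (10×99)
  = 1 − 756/990 = 1 − 0.76364 ≈ 0.2364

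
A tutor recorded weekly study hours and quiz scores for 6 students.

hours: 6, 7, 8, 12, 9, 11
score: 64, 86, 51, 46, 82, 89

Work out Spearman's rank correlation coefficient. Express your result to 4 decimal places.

-0.1429

Rank hours: 1, 2, 3, 6, 4, 5
Rank score: 3, 5, 2, 1, 4, 6
d = rank(hours) − rank(score): -2, -3, 1, 5, 0, -1; Σd² = 40
ρ = 1 − 6Σd² / [n(n²−1)] = 1 − 6×40 / (6×35) = 1 − 240/210 ≈ -0.1429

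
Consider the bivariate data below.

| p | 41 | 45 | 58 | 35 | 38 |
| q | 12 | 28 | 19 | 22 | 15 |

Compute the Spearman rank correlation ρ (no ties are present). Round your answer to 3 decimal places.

Rank p: 3, 4, 5, 1, 2
Rank q: 1, 5, 3, 4, 2
d = rank(p) − rank(q): 2, -1, 2, -3, 0; Σd² = 18
ρ = 1 − 6Σd² / [n(n²−1)] = 1 − 6×18 / (5×24) = 1 − 108/120 ≈ 0.100

0.100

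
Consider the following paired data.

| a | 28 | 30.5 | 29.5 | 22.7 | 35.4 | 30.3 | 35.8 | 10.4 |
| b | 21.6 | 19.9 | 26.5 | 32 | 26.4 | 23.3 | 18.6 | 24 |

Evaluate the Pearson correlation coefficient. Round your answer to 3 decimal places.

n = 8, Σa = 222.6, Σb = 192.3, Σa² = 6660.84, Σb² = 4750.63, Σab = 5275.93
nΣab − ΣaΣb = 42207.44 − 42805.98 = -598.54
nΣa² − (Σa)² = 53286.72 − 49550.76 = 3735.96; nΣb² − (Σb)² = 38005.04 − 36979.29 = 1025.75
r = -598.54 / √(3735.96 × 1025.75) = -598.54 / 1957.5906 ≈ -0.306

-0.306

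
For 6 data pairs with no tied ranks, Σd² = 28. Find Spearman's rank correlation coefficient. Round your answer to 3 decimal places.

ρ = 1 − 6Σd² / [n(n²−1)] = 1 − 6×28 / (6×35)
  = 1 − 168/210 = 1 − 0.8000 ≈ 0.200

0.200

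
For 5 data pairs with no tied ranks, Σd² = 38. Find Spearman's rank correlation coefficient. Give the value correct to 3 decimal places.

-0.900

ρ = 1 − 6Σd² / [n(n²−1)] = 1 − 6×38 / (5×24)
  = 1 − 228/120 = 1 − 1.9000 ≈ -0.900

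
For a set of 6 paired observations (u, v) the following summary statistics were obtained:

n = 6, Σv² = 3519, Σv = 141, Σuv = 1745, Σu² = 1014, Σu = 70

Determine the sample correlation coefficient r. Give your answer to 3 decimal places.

r = (nΣuv − ΣuΣv) / √[(nΣu² − (Σu)²)(nΣv² − (Σv)²)]
Numerator: 6×1745 − 70×141 = 600
Denominator: √[(6084 − 4900)(21114 − 19881)] = √[1184 × 1233] = 1208.2516
r = 600 / 1208.2516 ≈ 0.497

0.497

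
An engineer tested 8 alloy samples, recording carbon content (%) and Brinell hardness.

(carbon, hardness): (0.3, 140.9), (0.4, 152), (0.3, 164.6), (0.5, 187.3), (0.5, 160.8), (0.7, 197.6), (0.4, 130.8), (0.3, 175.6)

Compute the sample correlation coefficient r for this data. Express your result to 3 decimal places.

n = 8, Σx = 3.4, Σy = 1309.6, Σx² = 1.58, Σy² = 217977.66, Σxy = 569.82
nΣxy − ΣxΣy = 4558.56 − 4452.64 = 105.92
nΣx² − (Σx)² = 12.64 − 11.56 = 1.08; nΣy² − (Σy)² = 1743821.28 − 1715052.16 = 28769.12
r = 105.92 / √(1.08 × 28769.12) = 105.92 / 176.2687 ≈ 0.601

0.601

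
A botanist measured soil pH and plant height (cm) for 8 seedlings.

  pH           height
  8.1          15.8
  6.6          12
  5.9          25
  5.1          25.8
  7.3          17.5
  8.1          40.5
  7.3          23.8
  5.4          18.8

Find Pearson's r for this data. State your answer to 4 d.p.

0.1706

n = 8, Σx = 53.8, Σy = 179.2, Σx² = 371.34, Σy² = 4550.66, Σxy = 1217.32
nΣxy − ΣxΣy = 9738.56 − 9640.96 = 97.6
nΣx² − (Σx)² = 2970.72 − 2894.44 = 76.28; nΣy² − (Σy)² = 36405.28 − 32112.64 = 4292.64
r = 97.6 / √(76.28 × 4292.64) = 97.6 / 572.2260 ≈ 0.1706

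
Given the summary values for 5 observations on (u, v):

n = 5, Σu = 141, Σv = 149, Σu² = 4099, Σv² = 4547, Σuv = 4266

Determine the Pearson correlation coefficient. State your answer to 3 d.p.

r = (nΣuv − ΣuΣv) / √[(nΣu² − (Σu)²)(nΣv² − (Σv)²)]
Numerator: 5×4266 − 141×149 = 321
Denominator: √[(20495 − 19881)(22735 − 22201)] = √[614 × 534] = 572.6046
r = 321 / 572.6046 ≈ 0.561

0.561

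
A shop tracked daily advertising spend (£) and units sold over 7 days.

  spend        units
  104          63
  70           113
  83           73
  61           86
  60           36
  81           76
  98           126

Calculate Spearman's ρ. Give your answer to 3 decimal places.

0.143

Rank spend: 7, 3, 5, 2, 1, 4, 6
Rank units: 2, 6, 3, 5, 1, 4, 7
d = rank(spend) − rank(units): 5, -3, 2, -3, 0, 0, -1; Σd² = 48
ρ = 1 − 6Σd² / [n(n²−1)] = 1 − 6×48 / (7×48) = 1 − 288/336 ≈ 0.143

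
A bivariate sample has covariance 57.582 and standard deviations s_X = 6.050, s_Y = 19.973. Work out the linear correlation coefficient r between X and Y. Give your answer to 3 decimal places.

r = Cov(X,Y) / (s_X · s_Y) = 57.582 / (6.050 × 19.973)
  = 57.582 / 120.8366 ≈ 0.477

0.477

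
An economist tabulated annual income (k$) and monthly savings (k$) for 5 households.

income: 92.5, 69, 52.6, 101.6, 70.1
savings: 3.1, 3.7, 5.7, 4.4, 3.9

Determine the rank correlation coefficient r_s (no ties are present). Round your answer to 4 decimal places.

-0.3000

Rank income: 4, 2, 1, 5, 3
Rank savings: 1, 2, 5, 4, 3
d = rank(income) − rank(savings): 3, 0, -4, 1, 0; Σd² = 26
ρ = 1 − 6Σd² / [n(n²−1)] = 1 − 6×26 / (5×24) = 1 − 156/120 ≈ -0.3000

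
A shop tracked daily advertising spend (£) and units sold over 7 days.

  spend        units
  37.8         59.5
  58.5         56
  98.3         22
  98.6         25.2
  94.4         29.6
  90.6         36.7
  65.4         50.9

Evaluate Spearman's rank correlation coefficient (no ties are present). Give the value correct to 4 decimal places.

Rank spend: 1, 2, 6, 7, 5, 4, 3
Rank units: 7, 6, 1, 2, 3, 4, 5
d = rank(spend) − rank(units): -6, -4, 5, 5, 2, 0, -2; Σd² = 110
ρ = 1 − 6Σd² / [n(n²−1)] = 1 − 6×110 / (7×48) = 1 − 660/336 ≈ -0.9643

-0.9643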